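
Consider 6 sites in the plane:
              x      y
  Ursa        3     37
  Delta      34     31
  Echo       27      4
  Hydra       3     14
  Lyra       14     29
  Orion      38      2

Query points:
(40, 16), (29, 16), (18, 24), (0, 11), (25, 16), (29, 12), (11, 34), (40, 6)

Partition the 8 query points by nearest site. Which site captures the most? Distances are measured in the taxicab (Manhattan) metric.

Echo

(40, 16) — d to each: Ursa:58, Delta:21, Echo:25, Hydra:39, Lyra:39, Orion:16 → nearest is Orion
(29, 16) — d to each: Ursa:47, Delta:20, Echo:14, Hydra:28, Lyra:28, Orion:23 → nearest is Echo
(18, 24) — d to each: Ursa:28, Delta:23, Echo:29, Hydra:25, Lyra:9, Orion:42 → nearest is Lyra
(0, 11) — d to each: Ursa:29, Delta:54, Echo:34, Hydra:6, Lyra:32, Orion:47 → nearest is Hydra
(25, 16) — d to each: Ursa:43, Delta:24, Echo:14, Hydra:24, Lyra:24, Orion:27 → nearest is Echo
(29, 12) — d to each: Ursa:51, Delta:24, Echo:10, Hydra:28, Lyra:32, Orion:19 → nearest is Echo
(11, 34) — d to each: Ursa:11, Delta:26, Echo:46, Hydra:28, Lyra:8, Orion:59 → nearest is Lyra
(40, 6) — d to each: Ursa:68, Delta:31, Echo:15, Hydra:45, Lyra:49, Orion:6 → nearest is Orion
Tally — Echo:3, Hydra:1, Lyra:2, Orion:2. Echo captures the most (3).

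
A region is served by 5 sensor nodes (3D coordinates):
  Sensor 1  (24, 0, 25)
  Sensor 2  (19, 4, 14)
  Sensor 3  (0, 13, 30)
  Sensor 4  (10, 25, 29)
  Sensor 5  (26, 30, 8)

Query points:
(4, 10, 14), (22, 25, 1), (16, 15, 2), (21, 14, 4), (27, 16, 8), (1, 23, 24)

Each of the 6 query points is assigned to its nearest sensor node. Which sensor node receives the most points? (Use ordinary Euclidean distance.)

Sensor 2

(4, 10, 14) — d² to each: Sensor 1:621, Sensor 2:261, Sensor 3:281, Sensor 4:486, Sensor 5:920 → nearest is Sensor 2
(22, 25, 1) — d² to each: Sensor 1:1205, Sensor 2:619, Sensor 3:1469, Sensor 4:928, Sensor 5:90 → nearest is Sensor 5
(16, 15, 2) — d² to each: Sensor 1:818, Sensor 2:274, Sensor 3:1044, Sensor 4:865, Sensor 5:361 → nearest is Sensor 2
(21, 14, 4) — d² to each: Sensor 1:646, Sensor 2:204, Sensor 3:1118, Sensor 4:867, Sensor 5:297 → nearest is Sensor 2
(27, 16, 8) — d² to each: Sensor 1:554, Sensor 2:244, Sensor 3:1222, Sensor 4:811, Sensor 5:197 → nearest is Sensor 5
(1, 23, 24) — d² to each: Sensor 1:1059, Sensor 2:785, Sensor 3:137, Sensor 4:110, Sensor 5:930 → nearest is Sensor 4
Tally — Sensor 2:3, Sensor 4:1, Sensor 5:2. Sensor 2 captures the most (3).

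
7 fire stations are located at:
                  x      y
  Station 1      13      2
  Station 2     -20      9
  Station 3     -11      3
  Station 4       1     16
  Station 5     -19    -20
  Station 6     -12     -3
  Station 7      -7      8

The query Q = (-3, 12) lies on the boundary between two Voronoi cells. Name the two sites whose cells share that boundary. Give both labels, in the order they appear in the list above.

Squared distances from Q to each site:
d²(Q, Station 1) = (-3−13)² + (12−2)² = 256 + 100 = 356
d²(Q, Station 2) = (-3−(-20))² + (12−9)² = 289 + 9 = 298
d²(Q, Station 3) = (-3−(-11))² + (12−3)² = 64 + 81 = 145
d²(Q, Station 4) = (-3−1)² + (12−16)² = 16 + 16 = 32
d²(Q, Station 5) = (-3−(-19))² + (12−(-20))² = 256 + 1024 = 1280
d²(Q, Station 6) = (-3−(-12))² + (12−(-3))² = 81 + 225 = 306
d²(Q, Station 7) = (-3−(-7))² + (12−8)² = 16 + 16 = 32
Q is equidistant from Station 4 and Station 7 (both at squared distance 32), and every other site is strictly farther — so Q lies on the Station 4–Station 7 Voronoi edge.

Station 4 and Station 7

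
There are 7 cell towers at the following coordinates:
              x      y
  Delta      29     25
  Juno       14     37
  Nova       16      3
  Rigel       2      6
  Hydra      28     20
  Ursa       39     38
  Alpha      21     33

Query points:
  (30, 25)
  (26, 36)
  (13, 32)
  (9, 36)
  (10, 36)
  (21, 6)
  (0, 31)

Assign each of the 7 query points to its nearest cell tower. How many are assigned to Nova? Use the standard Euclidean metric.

1

(30, 25) — d² to each: Delta:1, Juno:400, Nova:680, Rigel:1145, Hydra:29, Ursa:250, Alpha:145 → nearest is Delta
(26, 36) — d² to each: Delta:130, Juno:145, Nova:1189, Rigel:1476, Hydra:260, Ursa:173, Alpha:34 → nearest is Alpha
(13, 32) — d² to each: Delta:305, Juno:26, Nova:850, Rigel:797, Hydra:369, Ursa:712, Alpha:65 → nearest is Juno
(9, 36) — d² to each: Delta:521, Juno:26, Nova:1138, Rigel:949, Hydra:617, Ursa:904, Alpha:153 → nearest is Juno
(10, 36) — d² to each: Delta:482, Juno:17, Nova:1125, Rigel:964, Hydra:580, Ursa:845, Alpha:130 → nearest is Juno
(21, 6) — d² to each: Delta:425, Juno:1010, Nova:34, Rigel:361, Hydra:245, Ursa:1348, Alpha:729 → nearest is Nova
(0, 31) — d² to each: Delta:877, Juno:232, Nova:1040, Rigel:629, Hydra:905, Ursa:1570, Alpha:445 → nearest is Juno
1 of the 7 points has Nova as nearest.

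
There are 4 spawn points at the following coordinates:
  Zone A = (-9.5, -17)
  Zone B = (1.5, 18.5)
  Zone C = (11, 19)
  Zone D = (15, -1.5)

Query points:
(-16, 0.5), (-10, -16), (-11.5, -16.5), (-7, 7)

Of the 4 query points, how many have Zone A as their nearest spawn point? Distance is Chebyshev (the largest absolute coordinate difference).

(-16, 0.5) — d to each: Zone A:17.5, Zone B:18, Zone C:27, Zone D:31 → nearest is Zone A
(-10, -16) — d to each: Zone A:1, Zone B:34.5, Zone C:35, Zone D:25 → nearest is Zone A
(-11.5, -16.5) — d to each: Zone A:2, Zone B:35, Zone C:35.5, Zone D:26.5 → nearest is Zone A
(-7, 7) — d to each: Zone A:24, Zone B:11.5, Zone C:18, Zone D:22 → nearest is Zone B
3 of the 4 points have Zone A as nearest.

3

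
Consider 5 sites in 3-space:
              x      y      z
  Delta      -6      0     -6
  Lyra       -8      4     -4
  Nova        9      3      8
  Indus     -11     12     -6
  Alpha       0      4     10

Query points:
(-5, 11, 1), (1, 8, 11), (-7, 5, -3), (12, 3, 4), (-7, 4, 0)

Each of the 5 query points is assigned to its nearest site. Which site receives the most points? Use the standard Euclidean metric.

(-5, 11, 1) — d² to each: Delta:171, Lyra:83, Nova:309, Indus:86, Alpha:155 → nearest is Lyra
(1, 8, 11) — d² to each: Delta:402, Lyra:322, Nova:98, Indus:449, Alpha:18 → nearest is Alpha
(-7, 5, -3) — d² to each: Delta:35, Lyra:3, Nova:381, Indus:74, Alpha:219 → nearest is Lyra
(12, 3, 4) — d² to each: Delta:433, Lyra:465, Nova:25, Indus:710, Alpha:181 → nearest is Nova
(-7, 4, 0) — d² to each: Delta:53, Lyra:17, Nova:321, Indus:116, Alpha:149 → nearest is Lyra
Tally — Lyra:3, Nova:1, Alpha:1. Lyra captures the most (3).

Lyra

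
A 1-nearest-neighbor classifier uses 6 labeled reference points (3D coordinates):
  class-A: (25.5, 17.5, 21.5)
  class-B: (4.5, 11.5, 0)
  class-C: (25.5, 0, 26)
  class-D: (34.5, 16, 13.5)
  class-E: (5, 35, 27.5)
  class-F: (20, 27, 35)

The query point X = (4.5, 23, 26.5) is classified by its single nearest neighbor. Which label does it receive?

Since √ is increasing, it suffices to compare squared distances:
d²(X, class-A) = (4.5−25.5)² + (23−17.5)² + (26.5−21.5)² = 441 + 30.25 + 25 = 496.25
d²(X, class-B) = (4.5−4.5)² + (23−11.5)² + (26.5−0)² = 0 + 132.25 + 702.25 = 834.5
d²(X, class-C) = (4.5−25.5)² + (23−0)² + (26.5−26)² = 441 + 529 + 0.25 = 970.25
d²(X, class-D) = (4.5−34.5)² + (23−16)² + (26.5−13.5)² = 900 + 49 + 169 = 1118
d²(X, class-E) = (4.5−5)² + (23−35)² + (26.5−27.5)² = 0.25 + 144 + 1 = 145.25
d²(X, class-F) = (4.5−20)² + (23−27)² + (26.5−35)² = 240.25 + 16 + 72.25 = 328.5
The smallest is to class-E, so X lies in the Voronoi region of class-E.

class-E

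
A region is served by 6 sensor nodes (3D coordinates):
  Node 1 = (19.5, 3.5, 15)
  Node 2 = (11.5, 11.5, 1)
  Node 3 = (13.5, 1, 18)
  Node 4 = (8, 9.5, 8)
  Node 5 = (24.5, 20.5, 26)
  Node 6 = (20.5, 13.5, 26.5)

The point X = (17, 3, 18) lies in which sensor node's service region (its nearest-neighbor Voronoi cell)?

Node 1

Squared Euclidean distances:
d²(X, Node 1) = (17−19.5)² + (3−3.5)² + (18−15)² = 6.25 + 0.25 + 9 = 15.5
d²(X, Node 2) = (17−11.5)² + (3−11.5)² + (18−1)² = 30.25 + 72.25 + 289 = 391.5
d²(X, Node 3) = (17−13.5)² + (3−1)² + (18−18)² = 12.25 + 4 + 0 = 16.25
d²(X, Node 4) = (17−8)² + (3−9.5)² + (18−8)² = 81 + 42.25 + 100 = 223.25
d²(X, Node 5) = (17−24.5)² + (3−20.5)² + (18−26)² = 56.25 + 306.25 + 64 = 426.5
d²(X, Node 6) = (17−20.5)² + (3−13.5)² + (18−26.5)² = 12.25 + 110.25 + 72.25 = 194.75
Node 1 is nearest.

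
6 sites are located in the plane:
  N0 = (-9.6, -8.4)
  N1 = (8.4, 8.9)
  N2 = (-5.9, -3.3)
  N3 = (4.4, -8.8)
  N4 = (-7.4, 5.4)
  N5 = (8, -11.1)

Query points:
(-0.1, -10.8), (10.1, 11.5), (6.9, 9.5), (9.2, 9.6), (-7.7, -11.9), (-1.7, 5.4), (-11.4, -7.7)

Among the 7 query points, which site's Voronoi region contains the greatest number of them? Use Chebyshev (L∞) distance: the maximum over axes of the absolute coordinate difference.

(-0.1, -10.8) — d to each: N0:9.5, N1:19.7, N2:7.5, N3:4.5, N4:16.2, N5:8.1 → nearest is N3
(10.1, 11.5) — d to each: N0:19.9, N1:2.6, N2:16, N3:20.3, N4:17.5, N5:22.6 → nearest is N1
(6.9, 9.5) — d to each: N0:17.9, N1:1.5, N2:12.8, N3:18.3, N4:14.3, N5:20.6 → nearest is N1
(9.2, 9.6) — d to each: N0:18.8, N1:0.8, N2:15.1, N3:18.4, N4:16.6, N5:20.7 → nearest is N1
(-7.7, -11.9) — d to each: N0:3.5, N1:20.8, N2:8.6, N3:12.1, N4:17.3, N5:15.7 → nearest is N0
(-1.7, 5.4) — d to each: N0:13.8, N1:10.1, N2:8.7, N3:14.2, N4:5.7, N5:16.5 → nearest is N4
(-11.4, -7.7) — d to each: N0:1.8, N1:19.8, N2:5.5, N3:15.8, N4:13.1, N5:19.4 → nearest is N0
Tally — N0:2, N1:3, N3:1, N4:1. N1 captures the most (3).

N1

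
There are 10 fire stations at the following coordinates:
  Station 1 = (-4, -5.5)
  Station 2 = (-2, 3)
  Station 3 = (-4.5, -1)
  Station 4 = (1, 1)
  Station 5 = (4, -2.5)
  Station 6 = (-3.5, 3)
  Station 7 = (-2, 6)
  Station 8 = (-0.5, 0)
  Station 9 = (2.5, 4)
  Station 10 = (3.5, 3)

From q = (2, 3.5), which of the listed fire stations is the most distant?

Squared Euclidean distances:
d²(q, Station 1) = (2−(-4))² + (3.5−(-5.5))² = 36 + 81 = 117
d²(q, Station 2) = (2−(-2))² + (3.5−3)² = 16 + 0.25 = 16.25
d²(q, Station 3) = (2−(-4.5))² + (3.5−(-1))² = 42.25 + 20.25 = 62.5
d²(q, Station 4) = (2−1)² + (3.5−1)² = 1 + 6.25 = 7.25
d²(q, Station 5) = (2−4)² + (3.5−(-2.5))² = 4 + 36 = 40
d²(q, Station 6) = (2−(-3.5))² + (3.5−3)² = 30.25 + 0.25 = 30.5
d²(q, Station 7) = (2−(-2))² + (3.5−6)² = 16 + 6.25 = 22.25
d²(q, Station 8) = (2−(-0.5))² + (3.5−0)² = 6.25 + 12.25 = 18.5
d²(q, Station 9) = (2−2.5)² + (3.5−4)² = 0.25 + 0.25 = 0.5
d²(q, Station 10) = (2−3.5)² + (3.5−3)² = 2.25 + 0.25 = 2.5
The largest is to Station 1.

Station 1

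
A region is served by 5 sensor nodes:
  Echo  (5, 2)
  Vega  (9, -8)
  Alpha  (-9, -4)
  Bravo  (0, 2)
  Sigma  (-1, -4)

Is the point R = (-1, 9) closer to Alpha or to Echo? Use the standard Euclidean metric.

Echo

Compare squared distances:
d²(R, Alpha) = (-1−(-9))² + (9−(-4))² = 64 + 169 = 233
d²(R, Echo) = (-1−5)² + (9−2)² = 36 + 49 = 85
233 > 85, so Echo is closer.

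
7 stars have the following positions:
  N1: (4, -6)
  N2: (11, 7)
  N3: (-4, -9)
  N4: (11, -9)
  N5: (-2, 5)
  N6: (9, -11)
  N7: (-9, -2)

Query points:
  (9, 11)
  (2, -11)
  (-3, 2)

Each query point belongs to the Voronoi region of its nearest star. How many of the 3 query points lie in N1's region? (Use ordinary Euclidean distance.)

(9, 11) — d² to each: N1:314, N2:20, N3:569, N4:404, N5:157, N6:484, N7:493 → nearest is N2
(2, -11) — d² to each: N1:29, N2:405, N3:40, N4:85, N5:272, N6:49, N7:202 → nearest is N1
(-3, 2) — d² to each: N1:113, N2:221, N3:122, N4:317, N5:10, N6:313, N7:52 → nearest is N5
1 of the 3 points has N1 as nearest.

1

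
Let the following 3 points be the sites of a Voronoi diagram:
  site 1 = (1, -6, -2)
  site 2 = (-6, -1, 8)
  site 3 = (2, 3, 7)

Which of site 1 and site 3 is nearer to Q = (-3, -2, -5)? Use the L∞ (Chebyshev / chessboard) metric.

d(Q, site 1) = max(4, 4, 3) = 4
d(Q, site 3) = max(5, 5, 12) = 12
4 < 12, so site 1 is closer.

site 1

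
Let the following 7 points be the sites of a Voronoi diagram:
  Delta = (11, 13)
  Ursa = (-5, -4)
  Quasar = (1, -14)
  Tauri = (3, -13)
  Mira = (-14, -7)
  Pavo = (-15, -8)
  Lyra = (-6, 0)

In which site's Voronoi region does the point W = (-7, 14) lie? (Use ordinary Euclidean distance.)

Lyra

Squared Euclidean distances:
d²(W, Delta) = (-7−11)² + (14−13)² = 324 + 1 = 325
d²(W, Ursa) = (-7−(-5))² + (14−(-4))² = 4 + 324 = 328
d²(W, Quasar) = (-7−1)² + (14−(-14))² = 64 + 784 = 848
d²(W, Tauri) = (-7−3)² + (14−(-13))² = 100 + 729 = 829
d²(W, Mira) = (-7−(-14))² + (14−(-7))² = 49 + 441 = 490
d²(W, Pavo) = (-7−(-15))² + (14−(-8))² = 64 + 484 = 548
d²(W, Lyra) = (-7−(-6))² + (14−0)² = 1 + 196 = 197
Minimum is at Lyra.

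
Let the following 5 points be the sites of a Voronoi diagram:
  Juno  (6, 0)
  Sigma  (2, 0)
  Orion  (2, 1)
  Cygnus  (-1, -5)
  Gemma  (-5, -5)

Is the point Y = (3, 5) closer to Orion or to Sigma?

Orion

Compare squared distances:
d²(Y, Orion) = (3−2)² + (5−1)² = 1 + 16 = 17
d²(Y, Sigma) = (3−2)² + (5−0)² = 1 + 25 = 26
17 < 26, so Orion is closer.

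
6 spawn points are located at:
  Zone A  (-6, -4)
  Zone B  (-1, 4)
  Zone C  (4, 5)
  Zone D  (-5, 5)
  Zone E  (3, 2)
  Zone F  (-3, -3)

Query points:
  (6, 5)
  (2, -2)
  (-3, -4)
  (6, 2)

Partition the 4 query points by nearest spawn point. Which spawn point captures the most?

(6, 5) — d² to each: Zone A:225, Zone B:50, Zone C:4, Zone D:121, Zone E:18, Zone F:145 → nearest is Zone C
(2, -2) — d² to each: Zone A:68, Zone B:45, Zone C:53, Zone D:98, Zone E:17, Zone F:26 → nearest is Zone E
(-3, -4) — d² to each: Zone A:9, Zone B:68, Zone C:130, Zone D:85, Zone E:72, Zone F:1 → nearest is Zone F
(6, 2) — d² to each: Zone A:180, Zone B:53, Zone C:13, Zone D:130, Zone E:9, Zone F:106 → nearest is Zone E
Tally — Zone C:1, Zone E:2, Zone F:1. Zone E captures the most (2).

Zone E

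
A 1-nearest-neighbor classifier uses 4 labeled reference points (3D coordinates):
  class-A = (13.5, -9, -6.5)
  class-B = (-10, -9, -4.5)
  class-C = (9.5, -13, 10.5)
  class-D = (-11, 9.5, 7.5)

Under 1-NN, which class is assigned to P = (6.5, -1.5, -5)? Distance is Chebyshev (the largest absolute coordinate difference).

d(P, class-A) = max(7, 7.5, 1.5) = 7.5
d(P, class-B) = max(16.5, 7.5, 0.5) = 16.5
d(P, class-C) = max(3, 11.5, 15.5) = 15.5
d(P, class-D) = max(17.5, 11, 12.5) = 17.5
The smallest is to class-A, so P lies in the Voronoi region of class-A.

class-A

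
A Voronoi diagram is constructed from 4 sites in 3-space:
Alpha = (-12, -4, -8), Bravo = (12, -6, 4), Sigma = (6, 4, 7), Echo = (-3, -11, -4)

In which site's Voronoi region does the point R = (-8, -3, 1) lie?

Squared Euclidean distances:
d²(R, Alpha) = (-8−(-12))² + (-3−(-4))² + (1−(-8))² = 16 + 1 + 81 = 98
d²(R, Bravo) = (-8−12)² + (-3−(-6))² + (1−4)² = 400 + 9 + 9 = 418
d²(R, Sigma) = (-8−6)² + (-3−4)² + (1−7)² = 196 + 49 + 36 = 281
d²(R, Echo) = (-8−(-3))² + (-3−(-11))² + (1−(-4))² = 25 + 64 + 25 = 114
Minimum is at Alpha.

Alpha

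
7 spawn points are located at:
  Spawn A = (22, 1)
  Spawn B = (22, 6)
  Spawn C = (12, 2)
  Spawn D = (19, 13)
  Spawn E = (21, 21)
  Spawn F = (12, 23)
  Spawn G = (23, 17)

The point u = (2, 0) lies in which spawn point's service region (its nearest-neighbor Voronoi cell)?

Spawn C

Since √ is increasing, it suffices to compare squared distances:
d²(u, Spawn A) = (2−22)² + (0−1)² = 400 + 1 = 401
d²(u, Spawn B) = (2−22)² + (0−6)² = 400 + 36 = 436
d²(u, Spawn C) = (2−12)² + (0−2)² = 100 + 4 = 104
d²(u, Spawn D) = (2−19)² + (0−13)² = 289 + 169 = 458
d²(u, Spawn E) = (2−21)² + (0−21)² = 361 + 441 = 802
d²(u, Spawn F) = (2−12)² + (0−23)² = 100 + 529 = 629
d²(u, Spawn G) = (2−23)² + (0−17)² = 441 + 289 = 730
The smallest is to Spawn C, so u lies in the Voronoi region of Spawn C.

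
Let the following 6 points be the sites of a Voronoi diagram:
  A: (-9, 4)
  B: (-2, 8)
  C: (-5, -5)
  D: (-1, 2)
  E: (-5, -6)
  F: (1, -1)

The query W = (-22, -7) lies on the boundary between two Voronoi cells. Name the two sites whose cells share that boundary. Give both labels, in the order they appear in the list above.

Squared distances from W to each site:
|WA|² = 169 + 121 = 290
|WB|² = 400 + 225 = 625
|WC|² = 289 + 4 = 293
|WD|² = 441 + 81 = 522
|WE|² = 289 + 1 = 290
|WF|² = 529 + 36 = 565
W is equidistant from A and E (both at squared distance 290), and every other site is strictly farther — so W lies on the A–E Voronoi edge.

A and E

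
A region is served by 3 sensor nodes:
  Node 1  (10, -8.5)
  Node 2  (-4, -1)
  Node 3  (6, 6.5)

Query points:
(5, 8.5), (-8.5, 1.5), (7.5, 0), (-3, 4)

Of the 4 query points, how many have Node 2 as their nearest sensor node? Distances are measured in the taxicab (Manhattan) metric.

(5, 8.5) — d to each: Node 1:22, Node 2:18.5, Node 3:3 → nearest is Node 3
(-8.5, 1.5) — d to each: Node 1:28.5, Node 2:7, Node 3:19.5 → nearest is Node 2
(7.5, 0) — d to each: Node 1:11, Node 2:12.5, Node 3:8 → nearest is Node 3
(-3, 4) — d to each: Node 1:25.5, Node 2:6, Node 3:11.5 → nearest is Node 2
2 of the 4 points have Node 2 as nearest.

2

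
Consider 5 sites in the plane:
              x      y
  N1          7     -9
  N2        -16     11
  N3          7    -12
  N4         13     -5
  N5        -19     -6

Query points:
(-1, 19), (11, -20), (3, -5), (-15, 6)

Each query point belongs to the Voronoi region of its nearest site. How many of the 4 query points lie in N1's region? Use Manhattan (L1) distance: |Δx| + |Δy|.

(-1, 19) — d to each: N1:36, N2:23, N3:39, N4:38, N5:43 → nearest is N2
(11, -20) — d to each: N1:15, N2:58, N3:12, N4:17, N5:44 → nearest is N3
(3, -5) — d to each: N1:8, N2:35, N3:11, N4:10, N5:23 → nearest is N1
(-15, 6) — d to each: N1:37, N2:6, N3:40, N4:39, N5:16 → nearest is N2
1 of the 4 points has N1 as nearest.

1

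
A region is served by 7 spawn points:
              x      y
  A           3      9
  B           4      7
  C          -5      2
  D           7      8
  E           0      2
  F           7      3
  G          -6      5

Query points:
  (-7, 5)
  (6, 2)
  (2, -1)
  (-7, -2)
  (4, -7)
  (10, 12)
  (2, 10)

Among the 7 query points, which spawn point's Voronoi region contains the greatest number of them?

(-7, 5) — d² to each: A:116, B:125, C:13, D:205, E:58, F:200, G:1 → nearest is G
(6, 2) — d² to each: A:58, B:29, C:121, D:37, E:36, F:2, G:153 → nearest is F
(2, -1) — d² to each: A:101, B:68, C:58, D:106, E:13, F:41, G:100 → nearest is E
(-7, -2) — d² to each: A:221, B:202, C:20, D:296, E:65, F:221, G:50 → nearest is C
(4, -7) — d² to each: A:257, B:196, C:162, D:234, E:97, F:109, G:244 → nearest is E
(10, 12) — d² to each: A:58, B:61, C:325, D:25, E:200, F:90, G:305 → nearest is D
(2, 10) — d² to each: A:2, B:13, C:113, D:29, E:68, F:74, G:89 → nearest is A
Tally — A:1, C:1, D:1, E:2, F:1, G:1. E captures the most (2).

E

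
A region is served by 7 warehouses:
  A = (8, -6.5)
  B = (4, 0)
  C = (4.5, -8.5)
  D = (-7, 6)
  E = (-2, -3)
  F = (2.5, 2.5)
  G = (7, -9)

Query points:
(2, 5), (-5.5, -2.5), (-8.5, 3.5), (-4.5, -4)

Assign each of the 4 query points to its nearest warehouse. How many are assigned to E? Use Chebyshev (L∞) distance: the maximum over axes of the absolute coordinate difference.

(2, 5) — d to each: A:11.5, B:5, C:13.5, D:9, E:8, F:2.5, G:14 → nearest is F
(-5.5, -2.5) — d to each: A:13.5, B:9.5, C:10, D:8.5, E:3.5, F:8, G:12.5 → nearest is E
(-8.5, 3.5) — d to each: A:16.5, B:12.5, C:13, D:2.5, E:6.5, F:11, G:15.5 → nearest is D
(-4.5, -4) — d to each: A:12.5, B:8.5, C:9, D:10, E:2.5, F:7, G:11.5 → nearest is E
2 of the 4 points have E as nearest.

2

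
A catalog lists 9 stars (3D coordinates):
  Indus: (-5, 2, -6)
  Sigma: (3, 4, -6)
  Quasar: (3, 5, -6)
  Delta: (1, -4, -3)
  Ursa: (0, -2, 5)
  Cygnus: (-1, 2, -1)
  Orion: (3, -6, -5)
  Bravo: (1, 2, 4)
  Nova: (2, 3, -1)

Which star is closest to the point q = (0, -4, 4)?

Ursa

Since √ is increasing, it suffices to compare squared distances:
d²(q, Indus) = (0−(-5))² + (-4−2)² + (4−(-6))² = 25 + 36 + 100 = 161
d²(q, Sigma) = (0−3)² + (-4−4)² + (4−(-6))² = 9 + 64 + 100 = 173
d²(q, Quasar) = (0−3)² + (-4−5)² + (4−(-6))² = 9 + 81 + 100 = 190
d²(q, Delta) = (0−1)² + (-4−(-4))² + (4−(-3))² = 1 + 0 + 49 = 50
d²(q, Ursa) = (0−0)² + (-4−(-2))² + (4−5)² = 0 + 4 + 1 = 5
d²(q, Cygnus) = (0−(-1))² + (-4−2)² + (4−(-1))² = 1 + 36 + 25 = 62
d²(q, Orion) = (0−3)² + (-4−(-6))² + (4−(-5))² = 9 + 4 + 81 = 94
d²(q, Bravo) = (0−1)² + (-4−2)² + (4−4)² = 1 + 36 + 0 = 37
d²(q, Nova) = (0−2)² + (-4−3)² + (4−(-1))² = 4 + 49 + 25 = 78
The smallest is to Ursa, so q lies in the Voronoi region of Ursa.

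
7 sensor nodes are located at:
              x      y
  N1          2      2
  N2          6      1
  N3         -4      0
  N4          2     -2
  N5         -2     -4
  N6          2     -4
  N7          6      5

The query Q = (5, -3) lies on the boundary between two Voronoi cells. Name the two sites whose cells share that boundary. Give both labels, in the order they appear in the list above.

Squared distances from Q to each site:
|QN1|² = (5−2)² + (-3−2)² = 9 + 25 = 34
|QN2|² = (5−6)² + (-3−1)² = 1 + 16 = 17
|QN3|² = (5−(-4))² + (-3−0)² = 81 + 9 = 90
|QN4|² = (5−2)² + (-3−(-2))² = 9 + 1 = 10
|QN5|² = (5−(-2))² + (-3−(-4))² = 49 + 1 = 50
|QN6|² = (5−2)² + (-3−(-4))² = 9 + 1 = 10
|QN7|² = (5−6)² + (-3−5)² = 1 + 64 = 65
Q is equidistant from N4 and N6 (both at squared distance 10), and every other site is strictly farther — so Q lies on the N4–N6 Voronoi edge.

N4 and N6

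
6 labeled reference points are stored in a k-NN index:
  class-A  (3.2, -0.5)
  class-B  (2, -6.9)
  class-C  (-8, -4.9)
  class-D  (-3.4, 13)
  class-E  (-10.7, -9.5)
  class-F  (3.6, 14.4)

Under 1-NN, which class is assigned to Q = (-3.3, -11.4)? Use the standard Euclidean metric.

Compare squared distances (the ordering matches that of the actual distances):
d²(Q, class-A) = (-3.3−3.2)² + (-11.4−(-0.5))² = 42.25 + 118.81 = 161.06
d²(Q, class-B) = (-3.3−2)² + (-11.4−(-6.9))² = 28.09 + 20.25 = 48.34
d²(Q, class-C) = (-3.3−(-8))² + (-11.4−(-4.9))² = 22.09 + 42.25 = 64.34
d²(Q, class-D) = (-3.3−(-3.4))² + (-11.4−13)² = 0.01 + 595.36 = 595.37
d²(Q, class-E) = (-3.3−(-10.7))² + (-11.4−(-9.5))² = 54.76 + 3.61 = 58.37
d²(Q, class-F) = (-3.3−3.6)² + (-11.4−14.4)² = 47.61 + 665.64 = 713.25
class-B is nearest.

class-B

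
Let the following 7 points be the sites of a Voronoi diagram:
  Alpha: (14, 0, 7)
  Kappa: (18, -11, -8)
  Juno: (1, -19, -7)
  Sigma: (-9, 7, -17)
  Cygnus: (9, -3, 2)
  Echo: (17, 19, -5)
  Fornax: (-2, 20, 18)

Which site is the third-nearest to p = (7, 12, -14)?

Compare squared distances (the ordering matches that of the actual distances):
d²(p, Alpha) = (7−14)² + (12−0)² + (-14−7)² = 49 + 144 + 441 = 634
d²(p, Kappa) = (7−18)² + (12−(-11))² + (-14−(-8))² = 121 + 529 + 36 = 686
d²(p, Juno) = (7−1)² + (12−(-19))² + (-14−(-7))² = 36 + 961 + 49 = 1046
d²(p, Sigma) = (7−(-9))² + (12−7)² + (-14−(-17))² = 256 + 25 + 9 = 290
d²(p, Cygnus) = (7−9)² + (12−(-3))² + (-14−2)² = 4 + 225 + 256 = 485
d²(p, Echo) = (7−17)² + (12−19)² + (-14−(-5))² = 100 + 49 + 81 = 230
d²(p, Fornax) = (7−(-2))² + (12−20)² + (-14−18)² = 81 + 64 + 1024 = 1169
Sorted ascending: Echo, Sigma, Cygnus, Alpha, … — the third-nearest is Cygnus.

Cygnus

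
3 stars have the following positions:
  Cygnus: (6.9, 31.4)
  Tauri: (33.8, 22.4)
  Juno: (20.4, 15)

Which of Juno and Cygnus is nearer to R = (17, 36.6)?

Cygnus

Compare squared distances:
d²(R, Juno) = (17−20.4)² + (36.6−15)² = 11.56 + 466.56 = 478.12
d²(R, Cygnus) = (17−6.9)² + (36.6−31.4)² = 102.01 + 27.04 = 129.05
478.12 > 129.05, so Cygnus is closer.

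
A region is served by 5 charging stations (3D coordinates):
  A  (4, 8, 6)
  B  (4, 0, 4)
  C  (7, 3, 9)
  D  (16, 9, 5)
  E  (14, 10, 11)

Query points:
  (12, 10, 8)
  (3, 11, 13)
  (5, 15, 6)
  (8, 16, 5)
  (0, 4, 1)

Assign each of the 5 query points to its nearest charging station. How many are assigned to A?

3

(12, 10, 8) — d² to each: A:72, B:180, C:75, D:26, E:13 → nearest is E
(3, 11, 13) — d² to each: A:59, B:203, C:96, D:237, E:126 → nearest is A
(5, 15, 6) — d² to each: A:50, B:230, C:157, D:158, E:131 → nearest is A
(8, 16, 5) — d² to each: A:81, B:273, C:186, D:113, E:108 → nearest is A
(0, 4, 1) — d² to each: A:57, B:41, C:114, D:297, E:332 → nearest is B
3 of the 5 points have A as nearest.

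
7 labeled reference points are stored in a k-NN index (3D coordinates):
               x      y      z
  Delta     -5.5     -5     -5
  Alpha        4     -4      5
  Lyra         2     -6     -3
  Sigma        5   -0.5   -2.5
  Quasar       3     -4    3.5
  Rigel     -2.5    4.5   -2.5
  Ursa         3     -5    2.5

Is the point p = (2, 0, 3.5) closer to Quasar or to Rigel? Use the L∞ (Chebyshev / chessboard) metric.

Quasar

d(p, Quasar) = max(1, 4, 0) = 4
d(p, Rigel) = max(4.5, 4.5, 6) = 6
4 < 6, so Quasar is closer.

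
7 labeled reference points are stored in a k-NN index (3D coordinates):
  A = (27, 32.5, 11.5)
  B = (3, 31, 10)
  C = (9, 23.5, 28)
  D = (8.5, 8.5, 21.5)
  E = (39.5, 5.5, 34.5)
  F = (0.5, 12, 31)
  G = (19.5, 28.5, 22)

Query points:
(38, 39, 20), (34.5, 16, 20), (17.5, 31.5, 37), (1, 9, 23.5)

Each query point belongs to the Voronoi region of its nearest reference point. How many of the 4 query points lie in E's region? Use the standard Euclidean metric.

1

(38, 39, 20) — d² to each: A:235.5, B:1389, C:1145.25, D:1802.75, E:1334.75, F:2256.25, G:456.5 → nearest is A
(34.5, 16, 20) — d² to each: A:400.75, B:1317.25, C:770.5, D:734.5, E:345.5, F:1293, G:385.25 → nearest is E
(17.5, 31.5, 37) — d² to each: A:741.5, B:939.5, C:217.25, D:850.25, E:1166.25, F:705.25, G:238 → nearest is C
(1, 9, 23.5) — d² to each: A:1372.25, B:670.25, C:294.5, D:60.5, E:1615.5, F:65.5, G:724.75 → nearest is D
1 of the 4 points has E as nearest.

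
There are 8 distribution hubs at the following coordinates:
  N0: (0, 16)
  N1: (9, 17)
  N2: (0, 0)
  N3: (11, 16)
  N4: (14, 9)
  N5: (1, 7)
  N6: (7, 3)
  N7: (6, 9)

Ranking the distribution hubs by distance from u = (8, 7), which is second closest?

N6

Squared Euclidean distances:
|uN0|² = 64 + 81 = 145
|uN1|² = 1 + 100 = 101
|uN2|² = 64 + 49 = 113
|uN3|² = 9 + 81 = 90
|uN4|² = 36 + 4 = 40
|uN5|² = 49 + 0 = 49
|uN6|² = 1 + 16 = 17
|uN7|² = 4 + 4 = 8
Sorted ascending: N7, N6, N4, … — the second-nearest is N6.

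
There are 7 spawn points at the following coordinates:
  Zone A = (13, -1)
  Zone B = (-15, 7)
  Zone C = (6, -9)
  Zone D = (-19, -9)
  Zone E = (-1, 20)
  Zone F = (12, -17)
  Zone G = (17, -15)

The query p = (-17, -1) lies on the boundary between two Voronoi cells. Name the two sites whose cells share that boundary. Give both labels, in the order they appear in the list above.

Zone B and Zone D

Squared distances from p to each site:
d²(p, Zone A) = (-17−13)² + (-1−(-1))² = 900 + 0 = 900
d²(p, Zone B) = (-17−(-15))² + (-1−7)² = 4 + 64 = 68
d²(p, Zone C) = (-17−6)² + (-1−(-9))² = 529 + 64 = 593
d²(p, Zone D) = (-17−(-19))² + (-1−(-9))² = 4 + 64 = 68
d²(p, Zone E) = (-17−(-1))² + (-1−20)² = 256 + 441 = 697
d²(p, Zone F) = (-17−12)² + (-1−(-17))² = 841 + 256 = 1097
d²(p, Zone G) = (-17−17)² + (-1−(-15))² = 1156 + 196 = 1352
p is equidistant from Zone B and Zone D (both at squared distance 68), and every other site is strictly farther — so p lies on the Zone B–Zone D Voronoi edge.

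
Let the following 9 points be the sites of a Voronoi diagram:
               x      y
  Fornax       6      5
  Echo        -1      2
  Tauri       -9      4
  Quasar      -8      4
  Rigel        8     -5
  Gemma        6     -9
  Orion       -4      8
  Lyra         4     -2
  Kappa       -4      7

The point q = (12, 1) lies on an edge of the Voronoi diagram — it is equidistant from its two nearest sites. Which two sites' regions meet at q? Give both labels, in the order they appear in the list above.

Squared distances from q to each site:
d²(q, Fornax) = 36 + 16 = 52
d²(q, Echo) = 169 + 1 = 170
d²(q, Tauri) = 441 + 9 = 450
d²(q, Quasar) = 400 + 9 = 409
d²(q, Rigel) = 16 + 36 = 52
d²(q, Gemma) = 36 + 100 = 136
d²(q, Orion) = 256 + 49 = 305
d²(q, Lyra) = 64 + 9 = 73
d²(q, Kappa) = 256 + 36 = 292
q is equidistant from Fornax and Rigel (both at squared distance 52), and every other site is strictly farther — so q lies on the Fornax–Rigel Voronoi edge.

Fornax and Rigel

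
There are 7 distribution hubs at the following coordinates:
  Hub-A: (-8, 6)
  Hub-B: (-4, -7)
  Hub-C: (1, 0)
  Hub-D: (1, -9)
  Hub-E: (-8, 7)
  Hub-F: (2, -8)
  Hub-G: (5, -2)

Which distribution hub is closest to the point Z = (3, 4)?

Since √ is increasing, it suffices to compare squared distances:
d²(Z, Hub-A) = (3−(-8))² + (4−6)² = 121 + 4 = 125
d²(Z, Hub-B) = (3−(-4))² + (4−(-7))² = 49 + 121 = 170
d²(Z, Hub-C) = (3−1)² + (4−0)² = 4 + 16 = 20
d²(Z, Hub-D) = (3−1)² + (4−(-9))² = 4 + 169 = 173
d²(Z, Hub-E) = (3−(-8))² + (4−7)² = 121 + 9 = 130
d²(Z, Hub-F) = (3−2)² + (4−(-8))² = 1 + 144 = 145
d²(Z, Hub-G) = (3−5)² + (4−(-2))² = 4 + 36 = 40
Minimum is at Hub-C.

Hub-C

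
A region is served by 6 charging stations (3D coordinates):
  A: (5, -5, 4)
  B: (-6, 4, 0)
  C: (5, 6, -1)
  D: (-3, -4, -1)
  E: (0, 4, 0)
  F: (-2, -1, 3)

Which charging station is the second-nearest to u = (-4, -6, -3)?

Compare squared distances (the ordering matches that of the actual distances):
|uA|² = (-4−5)² + (-6−(-5))² + (-3−4)² = 81 + 1 + 49 = 131
|uB|² = (-4−(-6))² + (-6−4)² + (-3−0)² = 4 + 100 + 9 = 113
|uC|² = (-4−5)² + (-6−6)² + (-3−(-1))² = 81 + 144 + 4 = 229
|uD|² = (-4−(-3))² + (-6−(-4))² + (-3−(-1))² = 1 + 4 + 4 = 9
|uE|² = (-4−0)² + (-6−4)² + (-3−0)² = 16 + 100 + 9 = 125
|uF|² = (-4−(-2))² + (-6−(-1))² + (-3−3)² = 4 + 25 + 36 = 65
Sorted ascending: D, F, B, … — the second-nearest is F.

F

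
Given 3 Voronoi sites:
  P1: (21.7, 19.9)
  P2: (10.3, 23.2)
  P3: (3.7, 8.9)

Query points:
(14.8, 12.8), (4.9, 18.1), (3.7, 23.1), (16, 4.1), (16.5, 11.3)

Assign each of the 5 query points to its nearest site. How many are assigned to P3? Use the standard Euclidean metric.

1

(14.8, 12.8) — d² to each: P1:98.02, P2:128.41, P3:138.42 → nearest is P1
(4.9, 18.1) — d² to each: P1:285.48, P2:55.17, P3:86.08 → nearest is P2
(3.7, 23.1) — d² to each: P1:334.24, P2:43.57, P3:201.64 → nearest is P2
(16, 4.1) — d² to each: P1:282.13, P2:397.3, P3:174.33 → nearest is P3
(16.5, 11.3) — d² to each: P1:101, P2:180.05, P3:169.6 → nearest is P1
1 of the 5 points has P3 as nearest.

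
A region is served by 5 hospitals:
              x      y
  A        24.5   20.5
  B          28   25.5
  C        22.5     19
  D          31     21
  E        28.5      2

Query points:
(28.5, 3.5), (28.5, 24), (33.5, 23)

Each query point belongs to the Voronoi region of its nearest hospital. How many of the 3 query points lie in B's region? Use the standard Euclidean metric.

1

(28.5, 3.5) — d² to each: A:305, B:484.25, C:276.25, D:312.5, E:2.25 → nearest is E
(28.5, 24) — d² to each: A:28.25, B:2.5, C:61, D:15.25, E:484 → nearest is B
(33.5, 23) — d² to each: A:87.25, B:36.5, C:137, D:10.25, E:466 → nearest is D
1 of the 3 points has B as nearest.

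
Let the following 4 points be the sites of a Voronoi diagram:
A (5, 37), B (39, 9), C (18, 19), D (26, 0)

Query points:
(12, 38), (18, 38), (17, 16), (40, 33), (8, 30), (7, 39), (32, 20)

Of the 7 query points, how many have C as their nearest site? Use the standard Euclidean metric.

1

(12, 38) — d² to each: A:50, B:1570, C:397, D:1640 → nearest is A
(18, 38) — d² to each: A:170, B:1282, C:361, D:1508 → nearest is A
(17, 16) — d² to each: A:585, B:533, C:10, D:337 → nearest is C
(40, 33) — d² to each: A:1241, B:577, C:680, D:1285 → nearest is B
(8, 30) — d² to each: A:58, B:1402, C:221, D:1224 → nearest is A
(7, 39) — d² to each: A:8, B:1924, C:521, D:1882 → nearest is A
(32, 20) — d² to each: A:1018, B:170, C:197, D:436 → nearest is B
1 of the 7 points has C as nearest.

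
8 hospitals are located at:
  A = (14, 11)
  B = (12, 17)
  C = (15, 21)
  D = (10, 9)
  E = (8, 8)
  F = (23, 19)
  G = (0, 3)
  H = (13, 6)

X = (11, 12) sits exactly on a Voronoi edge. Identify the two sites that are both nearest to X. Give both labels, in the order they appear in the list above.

Squared distances from X to each site:
|XA|² = (11−14)² + (12−11)² = 9 + 1 = 10
|XB|² = (11−12)² + (12−17)² = 1 + 25 = 26
|XC|² = (11−15)² + (12−21)² = 16 + 81 = 97
|XD|² = (11−10)² + (12−9)² = 1 + 9 = 10
|XE|² = (11−8)² + (12−8)² = 9 + 16 = 25
|XF|² = (11−23)² + (12−19)² = 144 + 49 = 193
|XG|² = (11−0)² + (12−3)² = 121 + 81 = 202
|XH|² = (11−13)² + (12−6)² = 4 + 36 = 40
X is equidistant from A and D (both at squared distance 10), and every other site is strictly farther — so X lies on the A–D Voronoi edge.

A and D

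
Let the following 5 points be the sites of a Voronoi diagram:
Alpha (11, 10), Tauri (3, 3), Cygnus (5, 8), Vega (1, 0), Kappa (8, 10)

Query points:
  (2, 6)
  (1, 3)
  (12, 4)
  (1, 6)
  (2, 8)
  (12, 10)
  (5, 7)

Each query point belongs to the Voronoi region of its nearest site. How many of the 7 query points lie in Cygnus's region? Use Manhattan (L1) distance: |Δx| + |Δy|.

(2, 6) — d to each: Alpha:13, Tauri:4, Cygnus:5, Vega:7, Kappa:10 → nearest is Tauri
(1, 3) — d to each: Alpha:17, Tauri:2, Cygnus:9, Vega:3, Kappa:14 → nearest is Tauri
(12, 4) — d to each: Alpha:7, Tauri:10, Cygnus:11, Vega:15, Kappa:10 → nearest is Alpha
(1, 6) — d to each: Alpha:14, Tauri:5, Cygnus:6, Vega:6, Kappa:11 → nearest is Tauri
(2, 8) — d to each: Alpha:11, Tauri:6, Cygnus:3, Vega:9, Kappa:8 → nearest is Cygnus
(12, 10) — d to each: Alpha:1, Tauri:16, Cygnus:9, Vega:21, Kappa:4 → nearest is Alpha
(5, 7) — d to each: Alpha:9, Tauri:6, Cygnus:1, Vega:11, Kappa:6 → nearest is Cygnus
2 of the 7 points have Cygnus as nearest.

2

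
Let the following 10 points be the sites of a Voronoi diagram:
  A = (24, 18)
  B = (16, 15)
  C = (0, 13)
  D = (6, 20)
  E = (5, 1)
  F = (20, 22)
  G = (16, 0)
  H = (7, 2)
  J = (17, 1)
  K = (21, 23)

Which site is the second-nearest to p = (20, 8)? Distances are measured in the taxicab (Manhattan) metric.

B

d(p,A) = |20−24| + |8−18| = 4 + 10 = 14
d(p,B) = |20−16| + |8−15| = 4 + 7 = 11
d(p,C) = |20−0| + |8−13| = 20 + 5 = 25
d(p,D) = |20−6| + |8−20| = 14 + 12 = 26
d(p,E) = |20−5| + |8−1| = 15 + 7 = 22
d(p,F) = |20−20| + |8−22| = 0 + 14 = 14
d(p,G) = |20−16| + |8−0| = 4 + 8 = 12
d(p,H) = |20−7| + |8−2| = 13 + 6 = 19
d(p,J) = |20−17| + |8−1| = 3 + 7 = 10
d(p,K) = |20−21| + |8−23| = 1 + 15 = 16
Sorted ascending: J, B, G, … — the second-nearest is B.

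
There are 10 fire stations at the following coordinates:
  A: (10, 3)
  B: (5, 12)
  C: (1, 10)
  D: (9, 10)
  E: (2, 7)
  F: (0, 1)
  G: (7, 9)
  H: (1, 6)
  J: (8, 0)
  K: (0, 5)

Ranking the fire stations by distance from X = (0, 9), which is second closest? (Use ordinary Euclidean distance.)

Compare squared distances (the ordering matches that of the actual distances):
|XA|² = (0−10)² + (9−3)² = 100 + 36 = 136
|XB|² = (0−5)² + (9−12)² = 25 + 9 = 34
|XC|² = (0−1)² + (9−10)² = 1 + 1 = 2
|XD|² = (0−9)² + (9−10)² = 81 + 1 = 82
|XE|² = (0−2)² + (9−7)² = 4 + 4 = 8
|XF|² = (0−0)² + (9−1)² = 0 + 64 = 64
|XG|² = (0−7)² + (9−9)² = 49 + 0 = 49
|XH|² = (0−1)² + (9−6)² = 1 + 9 = 10
|XJ|² = (0−8)² + (9−0)² = 64 + 81 = 145
|XK|² = (0−0)² + (9−5)² = 0 + 16 = 16
Sorted ascending: C, E, H, … — the second-nearest is E.

E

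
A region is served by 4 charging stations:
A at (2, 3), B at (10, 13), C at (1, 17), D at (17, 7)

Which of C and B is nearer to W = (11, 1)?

B

Compare squared distances:
|WC|² = (11−1)² + (1−17)² = 100 + 256 = 356
|WB|² = (11−10)² + (1−13)² = 1 + 144 = 145
356 > 145, so B is closer.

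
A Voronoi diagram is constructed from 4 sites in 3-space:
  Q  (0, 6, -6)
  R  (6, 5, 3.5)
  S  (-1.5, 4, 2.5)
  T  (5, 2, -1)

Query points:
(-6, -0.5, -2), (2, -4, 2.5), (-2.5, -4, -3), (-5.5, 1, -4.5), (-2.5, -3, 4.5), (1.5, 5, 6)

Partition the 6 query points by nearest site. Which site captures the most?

(-6, -0.5, -2) — d² to each: Q:94.25, R:204.5, S:60.75, T:128.25 → nearest is S
(2, -4, 2.5) — d² to each: Q:176.25, R:98, S:76.25, T:57.25 → nearest is T
(-2.5, -4, -3) — d² to each: Q:115.25, R:195.5, S:95.25, T:96.25 → nearest is S
(-5.5, 1, -4.5) — d² to each: Q:57.5, R:212.25, S:74, T:123.5 → nearest is Q
(-2.5, -3, 4.5) — d² to each: Q:197.5, R:137.25, S:54, T:111.5 → nearest is S
(1.5, 5, 6) — d² to each: Q:147.25, R:26.5, S:22.25, T:70.25 → nearest is S
Tally — Q:1, S:4, T:1. S captures the most (4).

S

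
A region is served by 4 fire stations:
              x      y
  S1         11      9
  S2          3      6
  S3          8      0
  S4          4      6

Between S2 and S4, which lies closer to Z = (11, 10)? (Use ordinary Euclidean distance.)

Compare squared distances:
|ZS2|² = (11−3)² + (10−6)² = 64 + 16 = 80
|ZS4|² = (11−4)² + (10−6)² = 49 + 16 = 65
80 > 65, so S4 is closer.

S4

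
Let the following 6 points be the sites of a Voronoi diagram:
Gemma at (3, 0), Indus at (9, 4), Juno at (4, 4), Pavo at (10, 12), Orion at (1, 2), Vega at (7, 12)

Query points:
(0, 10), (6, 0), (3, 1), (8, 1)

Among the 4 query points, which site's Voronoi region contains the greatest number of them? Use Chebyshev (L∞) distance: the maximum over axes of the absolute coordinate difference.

(0, 10) — d to each: Gemma:10, Indus:9, Juno:6, Pavo:10, Orion:8, Vega:7 → nearest is Juno
(6, 0) — d to each: Gemma:3, Indus:4, Juno:4, Pavo:12, Orion:5, Vega:12 → nearest is Gemma
(3, 1) — d to each: Gemma:1, Indus:6, Juno:3, Pavo:11, Orion:2, Vega:11 → nearest is Gemma
(8, 1) — d to each: Gemma:5, Indus:3, Juno:4, Pavo:11, Orion:7, Vega:11 → nearest is Indus
Tally — Gemma:2, Indus:1, Juno:1. Gemma captures the most (2).

Gemma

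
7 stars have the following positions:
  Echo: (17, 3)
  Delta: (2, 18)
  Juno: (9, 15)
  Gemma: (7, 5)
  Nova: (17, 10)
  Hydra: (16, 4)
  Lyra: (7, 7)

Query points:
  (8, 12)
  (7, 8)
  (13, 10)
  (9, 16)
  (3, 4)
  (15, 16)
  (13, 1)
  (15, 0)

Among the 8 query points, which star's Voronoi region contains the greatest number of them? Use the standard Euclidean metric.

(8, 12) — d² to each: Echo:162, Delta:72, Juno:10, Gemma:50, Nova:85, Hydra:128, Lyra:26 → nearest is Juno
(7, 8) — d² to each: Echo:125, Delta:125, Juno:53, Gemma:9, Nova:104, Hydra:97, Lyra:1 → nearest is Lyra
(13, 10) — d² to each: Echo:65, Delta:185, Juno:41, Gemma:61, Nova:16, Hydra:45, Lyra:45 → nearest is Nova
(9, 16) — d² to each: Echo:233, Delta:53, Juno:1, Gemma:125, Nova:100, Hydra:193, Lyra:85 → nearest is Juno
(3, 4) — d² to each: Echo:197, Delta:197, Juno:157, Gemma:17, Nova:232, Hydra:169, Lyra:25 → nearest is Gemma
(15, 16) — d² to each: Echo:173, Delta:173, Juno:37, Gemma:185, Nova:40, Hydra:145, Lyra:145 → nearest is Juno
(13, 1) — d² to each: Echo:20, Delta:410, Juno:212, Gemma:52, Nova:97, Hydra:18, Lyra:72 → nearest is Hydra
(15, 0) — d² to each: Echo:13, Delta:493, Juno:261, Gemma:89, Nova:104, Hydra:17, Lyra:113 → nearest is Echo
Tally — Echo:1, Juno:3, Gemma:1, Nova:1, Hydra:1, Lyra:1. Juno captures the most (3).

Juno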